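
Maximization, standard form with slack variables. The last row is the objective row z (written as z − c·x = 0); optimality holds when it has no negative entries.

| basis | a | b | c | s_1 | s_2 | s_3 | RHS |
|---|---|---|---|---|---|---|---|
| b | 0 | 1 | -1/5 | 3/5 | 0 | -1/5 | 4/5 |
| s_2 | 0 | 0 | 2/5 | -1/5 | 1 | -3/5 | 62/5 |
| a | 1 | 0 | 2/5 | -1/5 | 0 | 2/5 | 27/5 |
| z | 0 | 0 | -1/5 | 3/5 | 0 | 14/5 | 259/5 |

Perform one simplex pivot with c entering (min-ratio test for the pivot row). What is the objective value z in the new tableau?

109/2

Ratio test on column c — row 1: entry -1/5 ≤ 0; row 2: (62/5)/(2/5) = 31; row 3: (27/5)/(2/5) = 27/2. Minimum is 27/2 at row 3 (a leaves); pivot element 2/5.
Pivot on row 3; the z-row RHS becomes 259/5 − (-1/5)·(27/2) = 109/2.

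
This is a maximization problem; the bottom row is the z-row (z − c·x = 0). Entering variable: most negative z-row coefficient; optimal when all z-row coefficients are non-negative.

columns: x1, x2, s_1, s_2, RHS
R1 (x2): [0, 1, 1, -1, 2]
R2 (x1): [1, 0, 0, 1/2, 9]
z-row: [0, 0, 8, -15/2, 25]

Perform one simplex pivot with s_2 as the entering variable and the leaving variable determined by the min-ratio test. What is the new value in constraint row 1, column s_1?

Ratio test on column s_2 — row 1: entry -1 ≤ 0; row 2: 9/(1/2) = 18. Minimum is 18 at row 2 (x1 leaves); pivot element 1/2.
Divide row 2 by 1/2; eliminate column s_2 from the other rows.
Row 1 update in column s_1: 1 − (-1)·0 = 1.

1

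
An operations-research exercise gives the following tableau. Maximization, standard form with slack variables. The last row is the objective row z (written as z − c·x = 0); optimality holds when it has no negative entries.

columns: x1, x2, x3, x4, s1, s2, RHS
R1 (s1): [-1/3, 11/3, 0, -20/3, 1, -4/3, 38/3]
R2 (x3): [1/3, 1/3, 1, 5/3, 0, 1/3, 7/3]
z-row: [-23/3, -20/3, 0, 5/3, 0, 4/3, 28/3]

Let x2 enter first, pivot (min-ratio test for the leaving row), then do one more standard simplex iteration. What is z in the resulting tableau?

189/5

Ratio test on column x2 — row 1: (38/3)/(11/3) = 38/11; row 2: (7/3)/(1/3) = 7. Minimum is 38/11 at row 1 (s1 leaves); pivot element 11/3.
Pivot on row 1; the z-row RHS becomes 28/3 − (-20/3)·(38/11) = 356/11.
Next entering variable (most negative z-row entry -115/11): x4.
Ratio test on column x4 — row 1: entry -20/11 ≤ 0; row 2: (13/11)/(25/11) = 13/25. Minimum is 13/25 at row 2 (x3 leaves); pivot element 25/11.
After the second pivot the z-row RHS is 356/11 − (-115/11)·(13/25) = 189/5.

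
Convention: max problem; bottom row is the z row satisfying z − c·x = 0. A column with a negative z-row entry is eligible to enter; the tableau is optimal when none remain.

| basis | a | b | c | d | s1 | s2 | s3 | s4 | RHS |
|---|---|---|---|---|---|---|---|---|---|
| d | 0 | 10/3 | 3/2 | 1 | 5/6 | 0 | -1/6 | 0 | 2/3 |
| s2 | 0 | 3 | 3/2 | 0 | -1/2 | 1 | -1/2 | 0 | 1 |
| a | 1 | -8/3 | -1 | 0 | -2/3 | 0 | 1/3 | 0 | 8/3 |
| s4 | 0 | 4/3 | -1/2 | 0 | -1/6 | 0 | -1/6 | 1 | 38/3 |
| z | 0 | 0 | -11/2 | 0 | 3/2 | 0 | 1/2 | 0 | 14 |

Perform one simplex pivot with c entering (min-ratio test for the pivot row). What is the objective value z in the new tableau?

Ratio test on column c — row 1: (2/3)/(3/2) = 4/9; row 2: 1/(3/2) = 2/3; row 3: entry -1 ≤ 0; row 4: entry -1/2 ≤ 0. Minimum is 4/9 at row 1 (d leaves); pivot element 3/2.
Pivot on row 1; the z-row RHS becomes 14 − (-11/2)·(4/9) = 148/9.

148/9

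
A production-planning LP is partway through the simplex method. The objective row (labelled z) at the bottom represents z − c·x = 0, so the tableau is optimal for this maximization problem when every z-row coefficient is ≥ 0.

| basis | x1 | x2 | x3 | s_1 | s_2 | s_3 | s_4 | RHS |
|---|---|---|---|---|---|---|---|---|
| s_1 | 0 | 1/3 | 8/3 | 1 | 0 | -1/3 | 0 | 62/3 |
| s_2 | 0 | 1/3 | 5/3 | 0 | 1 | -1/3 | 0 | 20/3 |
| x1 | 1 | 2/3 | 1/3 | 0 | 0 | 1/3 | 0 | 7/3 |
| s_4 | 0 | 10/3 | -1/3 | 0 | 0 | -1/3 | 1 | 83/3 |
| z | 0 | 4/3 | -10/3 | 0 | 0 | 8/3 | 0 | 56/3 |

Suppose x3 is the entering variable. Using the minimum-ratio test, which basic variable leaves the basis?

s_2

Column x3 entries and ratios — s_1: (62/3)/(8/3) = 31/4; s_2: (20/3)/(5/3) = 4; x1: (7/3)/(1/3) = 7; s_4: -1/3 ≤ 0, skip.
Smallest ratio is 4 in the row of s_2, so s_2 leaves.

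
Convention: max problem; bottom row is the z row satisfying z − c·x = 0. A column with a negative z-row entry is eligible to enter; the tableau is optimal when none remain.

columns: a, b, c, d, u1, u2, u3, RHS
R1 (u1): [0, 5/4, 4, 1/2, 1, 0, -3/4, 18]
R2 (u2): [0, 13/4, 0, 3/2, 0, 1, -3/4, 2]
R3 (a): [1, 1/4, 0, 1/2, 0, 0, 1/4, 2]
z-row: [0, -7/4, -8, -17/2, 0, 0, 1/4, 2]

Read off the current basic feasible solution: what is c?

0

c is not in the basis, so in the current basic feasible solution c = 0.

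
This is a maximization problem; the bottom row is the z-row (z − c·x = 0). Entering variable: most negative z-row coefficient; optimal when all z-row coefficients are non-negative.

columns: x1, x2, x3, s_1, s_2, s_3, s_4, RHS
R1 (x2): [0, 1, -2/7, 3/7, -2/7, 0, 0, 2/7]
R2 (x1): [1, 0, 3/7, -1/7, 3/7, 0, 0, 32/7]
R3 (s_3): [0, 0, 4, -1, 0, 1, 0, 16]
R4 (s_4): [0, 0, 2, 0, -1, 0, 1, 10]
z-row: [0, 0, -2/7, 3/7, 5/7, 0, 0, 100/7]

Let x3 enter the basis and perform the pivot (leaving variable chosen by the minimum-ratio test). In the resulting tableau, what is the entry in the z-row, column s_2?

Ratio test on column x3 — row 1: entry -2/7 ≤ 0; row 2: (32/7)/(3/7) = 32/3; row 3: 16/4 = 4; row 4: 10/2 = 5. Minimum is 4 at row 3 (s_3 leaves); pivot element 4.
Divide row 3 by 4; eliminate column x3 from the other rows.
z-row update in column s_2: 5/7 − (-2/7)·0 = 5/7.

5/7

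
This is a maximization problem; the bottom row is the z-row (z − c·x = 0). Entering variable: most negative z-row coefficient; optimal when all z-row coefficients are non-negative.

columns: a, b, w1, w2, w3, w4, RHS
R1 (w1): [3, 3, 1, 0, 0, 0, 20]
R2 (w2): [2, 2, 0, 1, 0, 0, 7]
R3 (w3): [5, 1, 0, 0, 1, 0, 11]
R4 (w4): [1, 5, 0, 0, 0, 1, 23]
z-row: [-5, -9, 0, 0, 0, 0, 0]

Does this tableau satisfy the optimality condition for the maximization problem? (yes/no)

The z-row has a negative entry -9 in column b, so it is not optimal.

no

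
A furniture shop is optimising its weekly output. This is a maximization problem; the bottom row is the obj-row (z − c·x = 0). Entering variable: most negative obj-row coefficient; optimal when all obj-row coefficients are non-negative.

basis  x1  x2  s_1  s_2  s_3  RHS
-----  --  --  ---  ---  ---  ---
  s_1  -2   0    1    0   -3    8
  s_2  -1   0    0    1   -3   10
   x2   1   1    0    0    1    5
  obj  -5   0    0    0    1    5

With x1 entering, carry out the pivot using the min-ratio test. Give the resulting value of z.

Ratio test on column x1 — row 1: entry -2 ≤ 0; row 2: entry -1 ≤ 0; row 3: 5/1 = 5. Minimum is 5 at row 3 (x2 leaves); pivot element 1.
Pivot on row 3; the obj-row RHS becomes 5 − (-5)·5 = 30.

30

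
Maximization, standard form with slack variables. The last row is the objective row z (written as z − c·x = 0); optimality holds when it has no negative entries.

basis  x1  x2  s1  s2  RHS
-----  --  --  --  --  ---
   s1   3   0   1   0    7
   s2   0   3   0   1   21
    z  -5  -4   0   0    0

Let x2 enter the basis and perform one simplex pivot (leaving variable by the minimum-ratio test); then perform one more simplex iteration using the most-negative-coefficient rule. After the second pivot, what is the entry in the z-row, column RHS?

119/3

Ratio test on column x2 — row 1: entry 0 ≤ 0; row 2: 21/3 = 7. Minimum is 7 at row 2 (s2 leaves); pivot element 3.
Divide row 2 by 3; eliminate column x2 from the other rows.
Second iteration: most negative z-row entry is -5 in column x1, so x1 enters.
Ratio test on column x1 — row 1: 7/3 = 7/3; row 2: entry 0 ≤ 0. Minimum is 7/3 at row 1 (s1 leaves); pivot element 3.
Divide row 1 by 3; eliminate column x1 from the other rows.
After both pivots, the entry at the z-row, column RHS is 119/3.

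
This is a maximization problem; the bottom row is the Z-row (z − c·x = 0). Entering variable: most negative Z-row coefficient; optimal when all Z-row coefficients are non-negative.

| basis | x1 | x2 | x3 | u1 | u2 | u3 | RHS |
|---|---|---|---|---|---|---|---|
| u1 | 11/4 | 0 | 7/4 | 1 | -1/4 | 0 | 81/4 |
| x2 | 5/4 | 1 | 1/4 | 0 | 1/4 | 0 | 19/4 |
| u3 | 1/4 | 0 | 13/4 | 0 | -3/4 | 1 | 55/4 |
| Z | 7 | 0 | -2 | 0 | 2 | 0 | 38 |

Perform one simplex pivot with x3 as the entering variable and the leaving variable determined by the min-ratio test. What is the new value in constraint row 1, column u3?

Ratio test on column x3 — row 1: (81/4)/(7/4) = 81/7; row 2: (19/4)/(1/4) = 19; row 3: (55/4)/(13/4) = 55/13. Minimum is 55/13 at row 3 (u3 leaves); pivot element 13/4.
Divide row 3 by 13/4; eliminate column x3 from the other rows.
Row 1 update in column u3: 0 − (7/4)·(4/13) = -7/13.

-7/13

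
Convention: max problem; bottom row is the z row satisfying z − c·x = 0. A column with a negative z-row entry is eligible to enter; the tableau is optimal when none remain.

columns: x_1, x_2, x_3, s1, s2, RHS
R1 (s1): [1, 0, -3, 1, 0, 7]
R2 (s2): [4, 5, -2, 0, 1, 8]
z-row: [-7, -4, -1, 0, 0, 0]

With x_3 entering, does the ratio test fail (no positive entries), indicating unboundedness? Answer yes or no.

yes

Every constraint-row entry in column x_3 is ≤ 0, so increasing x_3 is unbounded.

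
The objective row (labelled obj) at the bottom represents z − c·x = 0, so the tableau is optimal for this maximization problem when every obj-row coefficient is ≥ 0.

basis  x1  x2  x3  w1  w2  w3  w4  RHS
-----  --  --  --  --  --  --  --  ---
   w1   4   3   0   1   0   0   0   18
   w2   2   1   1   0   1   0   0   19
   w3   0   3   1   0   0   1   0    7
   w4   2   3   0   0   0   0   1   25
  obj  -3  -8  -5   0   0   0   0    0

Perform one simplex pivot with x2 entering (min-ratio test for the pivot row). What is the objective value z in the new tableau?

Ratio test on column x2 — row 1: 18/3 = 6; row 2: 19/1 = 19; row 3: 7/3 = 7/3; row 4: 25/3 = 25/3. Minimum is 7/3 at row 3 (w3 leaves); pivot element 3.
Pivot on row 3; the obj-row RHS becomes 0 − (-8)·(7/3) = 56/3.

56/3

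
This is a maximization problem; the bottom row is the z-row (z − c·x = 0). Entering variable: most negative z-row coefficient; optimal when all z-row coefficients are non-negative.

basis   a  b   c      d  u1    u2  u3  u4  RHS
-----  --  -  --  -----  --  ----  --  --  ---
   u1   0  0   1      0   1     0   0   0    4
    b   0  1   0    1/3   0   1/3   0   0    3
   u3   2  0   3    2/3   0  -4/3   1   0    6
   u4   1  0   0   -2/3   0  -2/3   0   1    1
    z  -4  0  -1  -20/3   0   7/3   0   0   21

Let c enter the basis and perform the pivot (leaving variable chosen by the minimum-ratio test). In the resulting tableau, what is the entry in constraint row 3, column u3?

1/3

Ratio test on column c — row 1: 4/1 = 4; row 2: entry 0 ≤ 0; row 3: 6/3 = 2; row 4: entry 0 ≤ 0. Minimum is 2 at row 3 (u3 leaves); pivot element 3.
Divide row 3 by 3; eliminate column c from the other rows.
In the new row 3, the u3 entry is the old entry divided by the pivot: 1/3 = 1/3.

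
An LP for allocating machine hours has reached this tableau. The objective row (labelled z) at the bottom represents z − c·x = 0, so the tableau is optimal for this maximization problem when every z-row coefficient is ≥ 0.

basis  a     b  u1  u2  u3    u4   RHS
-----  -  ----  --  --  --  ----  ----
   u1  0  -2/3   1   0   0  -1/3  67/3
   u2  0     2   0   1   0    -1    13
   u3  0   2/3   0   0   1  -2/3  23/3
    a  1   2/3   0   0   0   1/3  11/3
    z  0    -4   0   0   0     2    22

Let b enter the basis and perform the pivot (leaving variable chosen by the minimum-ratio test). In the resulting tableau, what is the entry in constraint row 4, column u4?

1/2

Ratio test on column b — row 1: entry -2/3 ≤ 0; row 2: 13/2 = 13/2; row 3: (23/3)/(2/3) = 23/2; row 4: (11/3)/(2/3) = 11/2. Minimum is 11/2 at row 4 (a leaves); pivot element 2/3.
Divide row 4 by 2/3; eliminate column b from the other rows.
In the new row 4, the u4 entry is the old entry divided by the pivot: (1/3)/(2/3) = 1/2.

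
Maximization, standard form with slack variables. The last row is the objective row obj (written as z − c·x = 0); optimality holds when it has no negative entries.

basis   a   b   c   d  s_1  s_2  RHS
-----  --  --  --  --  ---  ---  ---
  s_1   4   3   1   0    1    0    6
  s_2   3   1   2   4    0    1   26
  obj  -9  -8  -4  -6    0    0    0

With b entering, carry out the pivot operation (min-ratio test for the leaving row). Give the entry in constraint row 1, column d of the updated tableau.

Ratio test on column b — row 1: 6/3 = 2; row 2: 26/1 = 26. Minimum is 2 at row 1 (s_1 leaves); pivot element 3.
Divide row 1 by 3; eliminate column b from the other rows.
In the new row 1, the d entry is the old entry divided by the pivot: 0/3 = 0.

0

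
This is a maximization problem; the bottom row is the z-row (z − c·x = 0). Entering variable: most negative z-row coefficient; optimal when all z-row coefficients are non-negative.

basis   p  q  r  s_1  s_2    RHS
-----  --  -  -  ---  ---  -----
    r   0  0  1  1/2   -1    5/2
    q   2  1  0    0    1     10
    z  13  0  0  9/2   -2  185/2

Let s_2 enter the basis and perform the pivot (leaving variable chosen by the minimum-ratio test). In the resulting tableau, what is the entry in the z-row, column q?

Ratio test on column s_2 — row 1: entry -1 ≤ 0; row 2: 10/1 = 10. Minimum is 10 at row 2 (q leaves); pivot element 1.
Divide row 2 by 1; eliminate column s_2 from the other rows.
z-row update in column q: 0 − (-2)·1 = 2.

2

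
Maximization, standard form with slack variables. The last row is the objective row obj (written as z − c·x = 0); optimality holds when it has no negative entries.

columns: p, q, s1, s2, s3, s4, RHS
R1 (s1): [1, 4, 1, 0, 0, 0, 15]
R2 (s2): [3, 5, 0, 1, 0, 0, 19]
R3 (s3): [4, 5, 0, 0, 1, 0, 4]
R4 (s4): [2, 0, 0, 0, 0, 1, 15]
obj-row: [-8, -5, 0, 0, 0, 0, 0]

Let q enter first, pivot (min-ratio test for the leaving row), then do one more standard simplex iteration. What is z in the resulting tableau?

Ratio test on column q — row 1: 15/4 = 15/4; row 2: 19/5 = 19/5; row 3: 4/5 = 4/5; row 4: entry 0 ≤ 0. Minimum is 4/5 at row 3 (s3 leaves); pivot element 5.
Pivot on row 3; the obj-row RHS becomes 0 − (-5)·(4/5) = 4.
Next entering variable (most negative obj-row entry -4): p.
Ratio test on column p — row 1: entry -11/5 ≤ 0; row 2: entry -1 ≤ 0; row 3: (4/5)/(4/5) = 1; row 4: 15/2 = 15/2. Minimum is 1 at row 3 (q leaves); pivot element 4/5.
After the second pivot the obj-row RHS is 4 − (-4)·1 = 8.

8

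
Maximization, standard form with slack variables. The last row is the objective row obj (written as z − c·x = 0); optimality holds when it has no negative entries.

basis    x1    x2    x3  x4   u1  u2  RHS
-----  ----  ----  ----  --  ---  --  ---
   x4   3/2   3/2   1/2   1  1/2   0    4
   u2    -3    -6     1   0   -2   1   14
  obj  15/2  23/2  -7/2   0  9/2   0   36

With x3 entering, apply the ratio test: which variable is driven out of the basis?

Column x3 entries and ratios — x4: 4/(1/2) = 8; u2: 14/1 = 14.
Smallest ratio is 8 in the row of x4, so x4 leaves.

x4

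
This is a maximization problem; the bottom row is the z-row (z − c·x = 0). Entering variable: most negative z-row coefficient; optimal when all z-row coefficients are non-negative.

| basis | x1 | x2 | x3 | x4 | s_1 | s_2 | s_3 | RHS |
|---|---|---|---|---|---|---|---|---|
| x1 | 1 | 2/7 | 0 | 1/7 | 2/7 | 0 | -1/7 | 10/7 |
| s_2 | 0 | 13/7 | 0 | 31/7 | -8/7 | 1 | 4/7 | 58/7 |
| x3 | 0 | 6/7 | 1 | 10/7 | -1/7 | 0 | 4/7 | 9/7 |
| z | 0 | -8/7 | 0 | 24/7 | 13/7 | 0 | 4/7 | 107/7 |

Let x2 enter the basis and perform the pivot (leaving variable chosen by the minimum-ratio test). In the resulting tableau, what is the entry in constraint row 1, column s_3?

Ratio test on column x2 — row 1: (10/7)/(2/7) = 5; row 2: (58/7)/(13/7) = 58/13; row 3: (9/7)/(6/7) = 3/2. Minimum is 3/2 at row 3 (x3 leaves); pivot element 6/7.
Divide row 3 by 6/7; eliminate column x2 from the other rows.
Row 1 update in column s_3: -1/7 − (2/7)·(2/3) = -1/3.

-1/3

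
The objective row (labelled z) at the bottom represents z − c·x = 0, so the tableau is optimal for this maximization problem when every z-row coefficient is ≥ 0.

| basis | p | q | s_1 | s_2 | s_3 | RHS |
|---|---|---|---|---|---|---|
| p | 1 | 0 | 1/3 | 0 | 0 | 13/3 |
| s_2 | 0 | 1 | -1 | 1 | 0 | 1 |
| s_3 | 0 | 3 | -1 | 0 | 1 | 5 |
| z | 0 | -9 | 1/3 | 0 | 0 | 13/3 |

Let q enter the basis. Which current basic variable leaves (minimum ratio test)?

s_2

Column q entries and ratios — p: 0 ≤ 0, skip; s_2: 1/1 = 1; s_3: 5/3 = 5/3.
Smallest ratio is 1 in the row of s_2, so s_2 leaves.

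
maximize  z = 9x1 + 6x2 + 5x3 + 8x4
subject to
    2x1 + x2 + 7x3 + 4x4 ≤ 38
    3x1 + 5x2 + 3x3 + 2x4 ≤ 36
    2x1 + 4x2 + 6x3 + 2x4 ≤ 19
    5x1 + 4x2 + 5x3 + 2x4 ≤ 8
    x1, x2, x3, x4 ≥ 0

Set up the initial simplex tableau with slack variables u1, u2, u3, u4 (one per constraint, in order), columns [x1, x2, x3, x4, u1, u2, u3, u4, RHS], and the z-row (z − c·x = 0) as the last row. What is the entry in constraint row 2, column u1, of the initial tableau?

Slack u1 belongs to constraint 1; its column is the unit vector e_1, so the entry in row 2 is 0.

0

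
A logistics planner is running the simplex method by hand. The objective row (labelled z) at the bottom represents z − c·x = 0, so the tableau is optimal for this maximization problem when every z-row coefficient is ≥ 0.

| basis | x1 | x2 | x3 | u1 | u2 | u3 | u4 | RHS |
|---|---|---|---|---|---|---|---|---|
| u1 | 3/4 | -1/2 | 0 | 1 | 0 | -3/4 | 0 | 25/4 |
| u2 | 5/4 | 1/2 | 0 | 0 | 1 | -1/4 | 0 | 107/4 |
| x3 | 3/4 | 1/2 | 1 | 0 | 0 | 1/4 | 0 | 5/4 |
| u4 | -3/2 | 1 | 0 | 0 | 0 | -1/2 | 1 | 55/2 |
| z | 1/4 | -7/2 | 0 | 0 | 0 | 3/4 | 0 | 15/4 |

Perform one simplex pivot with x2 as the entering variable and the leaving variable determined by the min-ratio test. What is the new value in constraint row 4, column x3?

Ratio test on column x2 — row 1: entry -1/2 ≤ 0; row 2: (107/4)/(1/2) = 107/2; row 3: (5/4)/(1/2) = 5/2; row 4: (55/2)/1 = 55/2. Minimum is 5/2 at row 3 (x3 leaves); pivot element 1/2.
Divide row 3 by 1/2; eliminate column x2 from the other rows.
Row 4 update in column x3: 0 − 1·2 = -2.

-2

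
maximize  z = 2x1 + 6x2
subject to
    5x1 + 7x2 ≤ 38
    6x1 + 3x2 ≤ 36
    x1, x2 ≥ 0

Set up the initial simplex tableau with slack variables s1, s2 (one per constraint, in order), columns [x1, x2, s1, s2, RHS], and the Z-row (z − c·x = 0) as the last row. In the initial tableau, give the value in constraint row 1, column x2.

7

Constraint 1 has coefficient 7 on x2.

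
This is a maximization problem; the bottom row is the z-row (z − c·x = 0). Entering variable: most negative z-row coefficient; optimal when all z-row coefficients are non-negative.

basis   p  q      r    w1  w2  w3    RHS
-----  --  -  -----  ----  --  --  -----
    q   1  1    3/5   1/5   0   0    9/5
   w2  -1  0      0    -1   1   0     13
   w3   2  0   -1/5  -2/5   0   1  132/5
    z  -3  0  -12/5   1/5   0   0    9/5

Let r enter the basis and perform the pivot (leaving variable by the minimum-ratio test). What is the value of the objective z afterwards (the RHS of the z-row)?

9

Ratio test on column r — row 1: (9/5)/(3/5) = 3; row 2: entry 0 ≤ 0; row 3: entry -1/5 ≤ 0. Minimum is 3 at row 1 (q leaves); pivot element 3/5.
Pivot on row 1; the z-row RHS becomes 9/5 − (-12/5)·3 = 9.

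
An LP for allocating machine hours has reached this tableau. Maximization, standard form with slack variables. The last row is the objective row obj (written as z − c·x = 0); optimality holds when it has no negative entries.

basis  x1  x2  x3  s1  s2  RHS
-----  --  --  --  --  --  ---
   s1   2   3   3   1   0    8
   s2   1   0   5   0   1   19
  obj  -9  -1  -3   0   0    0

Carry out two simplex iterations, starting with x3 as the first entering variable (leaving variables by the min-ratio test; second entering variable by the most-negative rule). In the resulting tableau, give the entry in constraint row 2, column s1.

Ratio test on column x3 — row 1: 8/3 = 8/3; row 2: 19/5 = 19/5. Minimum is 8/3 at row 1 (s1 leaves); pivot element 3.
Divide row 1 by 3; eliminate column x3 from the other rows.
Second iteration: most negative obj-row entry is -7 in column x1, so x1 enters.
Ratio test on column x1 — row 1: (8/3)/(2/3) = 4; row 2: entry -7/3 ≤ 0. Minimum is 4 at row 1 (x3 leaves); pivot element 2/3.
Divide row 1 by 2/3; eliminate column x1 from the other rows.
After both pivots, the entry at constraint row 2, column s1 is -1/2.

-1/2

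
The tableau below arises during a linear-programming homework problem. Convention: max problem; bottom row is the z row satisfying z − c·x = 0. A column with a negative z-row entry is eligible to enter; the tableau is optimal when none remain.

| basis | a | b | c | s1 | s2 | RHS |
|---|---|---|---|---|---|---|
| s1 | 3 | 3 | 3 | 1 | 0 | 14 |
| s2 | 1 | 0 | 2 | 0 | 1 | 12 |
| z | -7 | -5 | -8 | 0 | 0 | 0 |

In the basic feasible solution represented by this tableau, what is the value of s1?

s1 is basic (row 1); its value is the RHS of that row, 14.

14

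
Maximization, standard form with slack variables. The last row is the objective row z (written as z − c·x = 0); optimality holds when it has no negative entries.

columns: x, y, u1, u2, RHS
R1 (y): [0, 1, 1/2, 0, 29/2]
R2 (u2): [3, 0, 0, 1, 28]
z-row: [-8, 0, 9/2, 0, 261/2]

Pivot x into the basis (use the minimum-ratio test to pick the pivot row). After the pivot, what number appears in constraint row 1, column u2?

Ratio test on column x — row 1: entry 0 ≤ 0; row 2: 28/3 = 28/3. Minimum is 28/3 at row 2 (u2 leaves); pivot element 3.
Divide row 2 by 3; eliminate column x from the other rows.
Row 1 update in column u2: 0 − 0·(1/3) = 0.

0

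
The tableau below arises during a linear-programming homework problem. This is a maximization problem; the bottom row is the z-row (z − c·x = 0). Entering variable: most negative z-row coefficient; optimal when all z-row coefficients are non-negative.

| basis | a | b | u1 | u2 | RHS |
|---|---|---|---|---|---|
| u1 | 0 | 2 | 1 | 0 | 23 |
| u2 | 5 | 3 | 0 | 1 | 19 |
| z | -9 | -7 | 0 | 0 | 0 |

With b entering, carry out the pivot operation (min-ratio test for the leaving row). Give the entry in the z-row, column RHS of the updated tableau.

Ratio test on column b — row 1: 23/2 = 23/2; row 2: 19/3 = 19/3. Minimum is 19/3 at row 2 (u2 leaves); pivot element 3.
Divide row 2 by 3; eliminate column b from the other rows.
z-row update in column RHS: 0 − (-7)·(19/3) = 133/3.

133/3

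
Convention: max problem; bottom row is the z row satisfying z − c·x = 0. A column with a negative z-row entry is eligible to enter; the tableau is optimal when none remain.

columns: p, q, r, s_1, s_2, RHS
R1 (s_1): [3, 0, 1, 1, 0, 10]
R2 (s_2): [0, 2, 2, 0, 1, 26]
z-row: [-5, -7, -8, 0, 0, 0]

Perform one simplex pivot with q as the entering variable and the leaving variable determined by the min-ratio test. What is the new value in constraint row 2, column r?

1

Ratio test on column q — row 1: entry 0 ≤ 0; row 2: 26/2 = 13. Minimum is 13 at row 2 (s_2 leaves); pivot element 2.
Divide row 2 by 2; eliminate column q from the other rows.
In the new row 2, the r entry is the old entry divided by the pivot: 2/2 = 1.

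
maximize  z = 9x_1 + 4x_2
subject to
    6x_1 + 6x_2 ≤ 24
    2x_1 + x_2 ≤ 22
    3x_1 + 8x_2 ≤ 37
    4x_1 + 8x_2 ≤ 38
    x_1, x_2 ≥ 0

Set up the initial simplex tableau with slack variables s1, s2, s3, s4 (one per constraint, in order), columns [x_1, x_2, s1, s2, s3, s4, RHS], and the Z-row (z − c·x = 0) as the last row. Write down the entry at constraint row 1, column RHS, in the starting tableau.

24

The RHS of constraint 1 is b_1 = 24.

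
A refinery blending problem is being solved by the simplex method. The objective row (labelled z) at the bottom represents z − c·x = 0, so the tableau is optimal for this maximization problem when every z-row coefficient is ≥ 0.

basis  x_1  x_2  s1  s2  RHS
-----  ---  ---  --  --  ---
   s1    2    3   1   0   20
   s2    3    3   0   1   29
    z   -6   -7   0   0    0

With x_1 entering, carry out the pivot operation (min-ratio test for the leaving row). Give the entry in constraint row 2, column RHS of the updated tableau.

Ratio test on column x_1 — row 1: 20/2 = 10; row 2: 29/3 = 29/3. Minimum is 29/3 at row 2 (s2 leaves); pivot element 3.
Divide row 2 by 3; eliminate column x_1 from the other rows.
In the new row 2, the RHS entry is the old entry divided by the pivot: 29/3 = 29/3.

29/3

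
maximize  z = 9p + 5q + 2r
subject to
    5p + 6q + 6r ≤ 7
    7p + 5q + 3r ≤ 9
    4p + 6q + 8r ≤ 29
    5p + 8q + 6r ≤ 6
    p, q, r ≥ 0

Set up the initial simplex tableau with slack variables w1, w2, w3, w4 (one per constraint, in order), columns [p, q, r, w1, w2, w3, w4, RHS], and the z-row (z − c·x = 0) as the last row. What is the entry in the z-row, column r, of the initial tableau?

-2

The z-row carries the negated objective coefficients: the r entry is -2.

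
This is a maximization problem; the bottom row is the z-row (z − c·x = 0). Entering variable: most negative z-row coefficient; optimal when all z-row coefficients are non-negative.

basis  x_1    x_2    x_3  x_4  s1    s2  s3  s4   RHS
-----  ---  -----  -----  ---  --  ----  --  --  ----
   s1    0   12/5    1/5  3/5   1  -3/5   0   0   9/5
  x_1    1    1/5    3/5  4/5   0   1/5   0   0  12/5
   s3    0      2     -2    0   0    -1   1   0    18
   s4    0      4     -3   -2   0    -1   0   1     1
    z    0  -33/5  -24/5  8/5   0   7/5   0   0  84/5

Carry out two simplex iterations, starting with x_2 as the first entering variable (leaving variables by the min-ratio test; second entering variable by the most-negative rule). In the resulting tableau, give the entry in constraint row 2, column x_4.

Ratio test on column x_2 — row 1: (9/5)/(12/5) = 3/4; row 2: (12/5)/(1/5) = 12; row 3: 18/2 = 9; row 4: 1/4 = 1/4. Minimum is 1/4 at row 4 (s4 leaves); pivot element 4.
Divide row 4 by 4; eliminate column x_2 from the other rows.
Second iteration: most negative z-row entry is -39/4 in column x_3, so x_3 enters.
Ratio test on column x_3 — row 1: (6/5)/2 = 3/5; row 2: (47/20)/(3/4) = 47/15; row 3: entry -1/2 ≤ 0; row 4: entry -3/4 ≤ 0. Minimum is 3/5 at row 1 (s1 leaves); pivot element 2.
Divide row 1 by 2; eliminate column x_3 from the other rows.
After both pivots, the entry at constraint row 2, column x_4 is 9/40.

9/40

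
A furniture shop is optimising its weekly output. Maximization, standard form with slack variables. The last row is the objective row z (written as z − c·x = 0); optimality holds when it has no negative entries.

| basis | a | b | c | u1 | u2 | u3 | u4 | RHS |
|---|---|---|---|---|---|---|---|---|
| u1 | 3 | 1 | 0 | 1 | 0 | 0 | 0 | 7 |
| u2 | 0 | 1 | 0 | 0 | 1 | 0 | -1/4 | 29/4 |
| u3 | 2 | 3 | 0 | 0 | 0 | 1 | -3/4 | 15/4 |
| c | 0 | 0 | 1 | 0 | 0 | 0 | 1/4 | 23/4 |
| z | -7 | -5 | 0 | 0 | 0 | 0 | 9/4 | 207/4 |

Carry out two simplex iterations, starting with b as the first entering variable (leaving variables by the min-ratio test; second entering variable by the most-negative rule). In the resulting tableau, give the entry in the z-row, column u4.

-3/8

Ratio test on column b — row 1: 7/1 = 7; row 2: (29/4)/1 = 29/4; row 3: (15/4)/3 = 5/4; row 4: entry 0 ≤ 0. Minimum is 5/4 at row 3 (u3 leaves); pivot element 3.
Divide row 3 by 3; eliminate column b from the other rows.
Second iteration: most negative z-row entry is -11/3 in column a, so a enters.
Ratio test on column a — row 1: (23/4)/(7/3) = 69/28; row 2: entry -2/3 ≤ 0; row 3: (5/4)/(2/3) = 15/8; row 4: entry 0 ≤ 0. Minimum is 15/8 at row 3 (b leaves); pivot element 2/3.
Divide row 3 by 2/3; eliminate column a from the other rows.
After both pivots, the entry at the z-row, column u4 is -3/8.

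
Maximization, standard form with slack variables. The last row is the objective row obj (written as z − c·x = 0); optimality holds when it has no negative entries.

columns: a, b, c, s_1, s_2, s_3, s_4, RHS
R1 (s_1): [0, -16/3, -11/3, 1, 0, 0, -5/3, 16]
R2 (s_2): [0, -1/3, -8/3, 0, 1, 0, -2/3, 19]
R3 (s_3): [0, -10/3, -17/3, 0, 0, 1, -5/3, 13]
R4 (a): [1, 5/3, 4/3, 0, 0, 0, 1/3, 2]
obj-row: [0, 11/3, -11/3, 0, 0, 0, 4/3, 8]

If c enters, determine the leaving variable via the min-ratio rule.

a

Column c entries and ratios — s_1: -11/3 ≤ 0, skip; s_2: -8/3 ≤ 0, skip; s_3: -17/3 ≤ 0, skip; a: 2/(4/3) = 3/2.
Smallest ratio is 3/2 in the row of a, so a leaves.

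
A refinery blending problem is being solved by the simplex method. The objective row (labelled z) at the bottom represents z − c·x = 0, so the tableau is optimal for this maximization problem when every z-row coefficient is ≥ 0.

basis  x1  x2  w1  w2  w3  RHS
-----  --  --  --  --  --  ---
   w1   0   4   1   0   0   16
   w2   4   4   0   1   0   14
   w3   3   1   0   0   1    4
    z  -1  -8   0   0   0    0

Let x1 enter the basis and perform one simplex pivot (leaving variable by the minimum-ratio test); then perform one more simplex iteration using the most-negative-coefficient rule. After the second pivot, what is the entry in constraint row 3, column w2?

Ratio test on column x1 — row 1: entry 0 ≤ 0; row 2: 14/4 = 7/2; row 3: 4/3 = 4/3. Minimum is 4/3 at row 3 (w3 leaves); pivot element 3.
Divide row 3 by 3; eliminate column x1 from the other rows.
Second iteration: most negative z-row entry is -23/3 in column x2, so x2 enters.
Ratio test on column x2 — row 1: 16/4 = 4; row 2: (26/3)/(8/3) = 13/4; row 3: (4/3)/(1/3) = 4. Minimum is 13/4 at row 2 (w2 leaves); pivot element 8/3.
Divide row 2 by 8/3; eliminate column x2 from the other rows.
After both pivots, the entry at constraint row 3, column w2 is -1/8.

-1/8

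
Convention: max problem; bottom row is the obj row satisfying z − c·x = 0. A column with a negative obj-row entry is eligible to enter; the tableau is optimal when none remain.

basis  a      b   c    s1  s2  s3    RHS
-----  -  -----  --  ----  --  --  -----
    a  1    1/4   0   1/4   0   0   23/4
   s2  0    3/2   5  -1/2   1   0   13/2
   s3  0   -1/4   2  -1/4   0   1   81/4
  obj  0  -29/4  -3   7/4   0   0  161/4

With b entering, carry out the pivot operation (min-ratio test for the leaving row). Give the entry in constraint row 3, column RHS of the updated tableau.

Ratio test on column b — row 1: (23/4)/(1/4) = 23; row 2: (13/2)/(3/2) = 13/3; row 3: entry -1/4 ≤ 0. Minimum is 13/3 at row 2 (s2 leaves); pivot element 3/2.
Divide row 2 by 3/2; eliminate column b from the other rows.
Row 3 update in column RHS: 81/4 − (-1/4)·(13/3) = 64/3.

64/3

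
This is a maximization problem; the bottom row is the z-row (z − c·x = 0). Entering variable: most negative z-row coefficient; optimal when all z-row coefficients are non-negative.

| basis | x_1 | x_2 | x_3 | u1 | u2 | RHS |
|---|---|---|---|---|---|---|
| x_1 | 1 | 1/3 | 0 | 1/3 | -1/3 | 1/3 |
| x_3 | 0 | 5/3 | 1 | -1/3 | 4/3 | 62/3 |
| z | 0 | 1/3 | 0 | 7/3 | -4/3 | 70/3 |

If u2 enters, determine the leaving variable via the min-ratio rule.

x_3

Column u2 entries and ratios — x_1: -1/3 ≤ 0, skip; x_3: (62/3)/(4/3) = 31/2.
Smallest ratio is 31/2 in the row of x_3, so x_3 leaves.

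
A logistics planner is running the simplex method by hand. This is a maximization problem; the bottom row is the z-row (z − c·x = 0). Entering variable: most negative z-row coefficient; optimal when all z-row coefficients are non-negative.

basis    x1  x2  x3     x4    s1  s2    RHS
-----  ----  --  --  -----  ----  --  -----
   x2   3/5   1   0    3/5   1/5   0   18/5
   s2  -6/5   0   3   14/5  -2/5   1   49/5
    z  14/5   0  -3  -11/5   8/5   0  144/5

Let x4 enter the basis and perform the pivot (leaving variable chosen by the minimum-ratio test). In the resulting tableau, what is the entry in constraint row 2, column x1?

Ratio test on column x4 — row 1: (18/5)/(3/5) = 6; row 2: (49/5)/(14/5) = 7/2. Minimum is 7/2 at row 2 (s2 leaves); pivot element 14/5.
Divide row 2 by 14/5; eliminate column x4 from the other rows.
In the new row 2, the x1 entry is the old entry divided by the pivot: (-6/5)/(14/5) = -3/7.

-3/7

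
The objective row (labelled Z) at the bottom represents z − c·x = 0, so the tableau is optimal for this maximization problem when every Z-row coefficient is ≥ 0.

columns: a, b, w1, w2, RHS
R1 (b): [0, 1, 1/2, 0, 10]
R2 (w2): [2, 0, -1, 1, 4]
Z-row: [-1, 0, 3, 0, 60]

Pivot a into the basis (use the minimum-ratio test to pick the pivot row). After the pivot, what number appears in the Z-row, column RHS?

62

Ratio test on column a — row 1: entry 0 ≤ 0; row 2: 4/2 = 2. Minimum is 2 at row 2 (w2 leaves); pivot element 2.
Divide row 2 by 2; eliminate column a from the other rows.
Z-row update in column RHS: 60 − (-1)·2 = 62.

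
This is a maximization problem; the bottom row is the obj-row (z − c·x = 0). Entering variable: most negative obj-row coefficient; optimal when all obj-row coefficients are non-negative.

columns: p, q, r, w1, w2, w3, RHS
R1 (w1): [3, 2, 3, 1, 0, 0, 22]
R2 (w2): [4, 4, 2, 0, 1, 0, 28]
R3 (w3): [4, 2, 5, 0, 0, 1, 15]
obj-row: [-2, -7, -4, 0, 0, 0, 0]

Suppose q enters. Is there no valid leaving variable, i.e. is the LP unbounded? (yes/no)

Column q has positive entries in row(s) 1, 2, 3, so the ratio test bounds it — not unbounded.

no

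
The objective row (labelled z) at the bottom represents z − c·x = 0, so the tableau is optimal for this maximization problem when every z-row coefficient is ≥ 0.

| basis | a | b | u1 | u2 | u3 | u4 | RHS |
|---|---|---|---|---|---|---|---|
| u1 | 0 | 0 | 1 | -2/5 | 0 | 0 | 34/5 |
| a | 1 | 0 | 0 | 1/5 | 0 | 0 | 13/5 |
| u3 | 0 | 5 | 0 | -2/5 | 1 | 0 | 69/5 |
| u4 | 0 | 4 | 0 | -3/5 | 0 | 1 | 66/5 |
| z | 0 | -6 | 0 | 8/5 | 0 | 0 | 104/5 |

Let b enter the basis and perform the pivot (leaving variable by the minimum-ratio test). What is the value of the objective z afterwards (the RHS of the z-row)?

934/25

Ratio test on column b — row 1: entry 0 ≤ 0; row 2: entry 0 ≤ 0; row 3: (69/5)/5 = 69/25; row 4: (66/5)/4 = 33/10. Minimum is 69/25 at row 3 (u3 leaves); pivot element 5.
Pivot on row 3; the z-row RHS becomes 104/5 − (-6)·(69/25) = 934/25.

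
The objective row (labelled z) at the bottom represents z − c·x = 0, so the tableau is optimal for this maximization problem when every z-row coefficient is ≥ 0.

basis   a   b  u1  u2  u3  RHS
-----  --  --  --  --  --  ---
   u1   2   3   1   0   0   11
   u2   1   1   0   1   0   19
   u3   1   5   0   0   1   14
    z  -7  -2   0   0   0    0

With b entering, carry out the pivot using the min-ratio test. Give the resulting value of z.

28/5

Ratio test on column b — row 1: 11/3 = 11/3; row 2: 19/1 = 19; row 3: 14/5 = 14/5. Minimum is 14/5 at row 3 (u3 leaves); pivot element 5.
Pivot on row 3; the z-row RHS becomes 0 − (-2)·(14/5) = 28/5.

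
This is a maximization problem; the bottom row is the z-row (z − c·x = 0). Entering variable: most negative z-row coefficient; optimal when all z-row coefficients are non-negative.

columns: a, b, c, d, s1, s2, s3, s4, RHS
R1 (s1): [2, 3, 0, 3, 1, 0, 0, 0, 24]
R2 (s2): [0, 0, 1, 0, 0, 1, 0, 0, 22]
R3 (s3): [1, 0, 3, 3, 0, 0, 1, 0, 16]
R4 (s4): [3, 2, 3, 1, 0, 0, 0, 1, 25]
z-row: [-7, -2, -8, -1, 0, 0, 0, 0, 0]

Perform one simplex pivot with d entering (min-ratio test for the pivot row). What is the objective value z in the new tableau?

Ratio test on column d — row 1: 24/3 = 8; row 2: entry 0 ≤ 0; row 3: 16/3 = 16/3; row 4: 25/1 = 25. Minimum is 16/3 at row 3 (s3 leaves); pivot element 3.
Pivot on row 3; the z-row RHS becomes 0 − (-1)·(16/3) = 16/3.

16/3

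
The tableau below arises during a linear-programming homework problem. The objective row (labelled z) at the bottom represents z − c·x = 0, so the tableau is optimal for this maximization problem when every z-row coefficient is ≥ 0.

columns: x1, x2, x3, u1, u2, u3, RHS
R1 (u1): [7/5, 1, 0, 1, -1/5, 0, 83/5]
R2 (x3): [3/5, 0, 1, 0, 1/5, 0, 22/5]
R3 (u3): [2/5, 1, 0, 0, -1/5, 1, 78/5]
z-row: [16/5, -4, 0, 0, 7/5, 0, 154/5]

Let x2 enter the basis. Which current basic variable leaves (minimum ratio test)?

u3

Column x2 entries and ratios — u1: (83/5)/1 = 83/5; x3: 0 ≤ 0, skip; u3: (78/5)/1 = 78/5.
Smallest ratio is 78/5 in the row of u3, so u3 leaves.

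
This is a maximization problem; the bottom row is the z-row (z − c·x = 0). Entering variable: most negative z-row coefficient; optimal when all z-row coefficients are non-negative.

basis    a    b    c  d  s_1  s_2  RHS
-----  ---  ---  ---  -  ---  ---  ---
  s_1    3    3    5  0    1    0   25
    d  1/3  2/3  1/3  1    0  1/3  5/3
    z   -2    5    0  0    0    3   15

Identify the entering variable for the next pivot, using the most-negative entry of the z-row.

Negative z-row entries: a: -2.
The most negative is -2 in column a, so a enters.

a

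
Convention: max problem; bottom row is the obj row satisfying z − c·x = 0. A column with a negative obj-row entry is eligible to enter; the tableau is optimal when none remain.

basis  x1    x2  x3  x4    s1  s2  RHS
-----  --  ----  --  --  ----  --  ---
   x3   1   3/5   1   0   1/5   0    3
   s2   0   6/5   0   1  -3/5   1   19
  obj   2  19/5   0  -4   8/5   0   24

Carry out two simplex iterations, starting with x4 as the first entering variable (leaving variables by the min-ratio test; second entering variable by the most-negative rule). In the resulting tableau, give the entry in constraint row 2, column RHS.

Ratio test on column x4 — row 1: entry 0 ≤ 0; row 2: 19/1 = 19. Minimum is 19 at row 2 (s2 leaves); pivot element 1.
Divide row 2 by 1; eliminate column x4 from the other rows.
Second iteration: most negative obj-row entry is -4/5 in column s1, so s1 enters.
Ratio test on column s1 — row 1: 3/(1/5) = 15; row 2: entry -3/5 ≤ 0. Minimum is 15 at row 1 (x3 leaves); pivot element 1/5.
Divide row 1 by 1/5; eliminate column s1 from the other rows.
After both pivots, the entry at constraint row 2, column RHS is 28.

28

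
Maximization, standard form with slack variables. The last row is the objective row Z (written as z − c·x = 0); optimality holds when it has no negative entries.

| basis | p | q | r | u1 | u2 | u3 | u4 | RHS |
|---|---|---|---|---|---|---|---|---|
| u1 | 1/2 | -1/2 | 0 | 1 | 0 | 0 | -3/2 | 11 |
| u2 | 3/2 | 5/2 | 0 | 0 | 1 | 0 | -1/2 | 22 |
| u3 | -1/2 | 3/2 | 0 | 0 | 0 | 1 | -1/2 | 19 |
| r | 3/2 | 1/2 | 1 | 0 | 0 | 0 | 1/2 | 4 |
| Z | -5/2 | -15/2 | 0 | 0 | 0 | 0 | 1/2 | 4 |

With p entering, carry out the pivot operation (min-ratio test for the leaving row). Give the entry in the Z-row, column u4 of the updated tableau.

4/3

Ratio test on column p — row 1: 11/(1/2) = 22; row 2: 22/(3/2) = 44/3; row 3: entry -1/2 ≤ 0; row 4: 4/(3/2) = 8/3. Minimum is 8/3 at row 4 (r leaves); pivot element 3/2.
Divide row 4 by 3/2; eliminate column p from the other rows.
Z-row update in column u4: 1/2 − (-5/2)·(1/3) = 4/3.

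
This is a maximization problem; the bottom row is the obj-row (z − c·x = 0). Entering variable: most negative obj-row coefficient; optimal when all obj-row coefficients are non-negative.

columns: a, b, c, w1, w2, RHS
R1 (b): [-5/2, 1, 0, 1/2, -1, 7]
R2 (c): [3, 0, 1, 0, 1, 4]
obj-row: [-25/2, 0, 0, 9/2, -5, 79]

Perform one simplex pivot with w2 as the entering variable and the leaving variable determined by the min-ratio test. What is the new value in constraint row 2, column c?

1

Ratio test on column w2 — row 1: entry -1 ≤ 0; row 2: 4/1 = 4. Minimum is 4 at row 2 (c leaves); pivot element 1.
Divide row 2 by 1; eliminate column w2 from the other rows.
In the new row 2, the c entry is the old entry divided by the pivot: 1/1 = 1.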